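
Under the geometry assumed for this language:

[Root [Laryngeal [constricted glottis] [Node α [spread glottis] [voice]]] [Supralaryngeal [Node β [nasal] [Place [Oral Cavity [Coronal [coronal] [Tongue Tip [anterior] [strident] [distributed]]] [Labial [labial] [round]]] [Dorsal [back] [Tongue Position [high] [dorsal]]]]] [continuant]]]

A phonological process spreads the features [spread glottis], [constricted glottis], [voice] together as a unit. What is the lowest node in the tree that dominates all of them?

[spread glottis] lies under Node α (below Laryngeal).
[constricted glottis] lies under Laryngeal (below Laryngeal).
[voice] lies under Node α (below Laryngeal).
The listed terminals split across distinct daughters of Laryngeal, so Laryngeal itself is the smallest node containing them all.

Laryngeal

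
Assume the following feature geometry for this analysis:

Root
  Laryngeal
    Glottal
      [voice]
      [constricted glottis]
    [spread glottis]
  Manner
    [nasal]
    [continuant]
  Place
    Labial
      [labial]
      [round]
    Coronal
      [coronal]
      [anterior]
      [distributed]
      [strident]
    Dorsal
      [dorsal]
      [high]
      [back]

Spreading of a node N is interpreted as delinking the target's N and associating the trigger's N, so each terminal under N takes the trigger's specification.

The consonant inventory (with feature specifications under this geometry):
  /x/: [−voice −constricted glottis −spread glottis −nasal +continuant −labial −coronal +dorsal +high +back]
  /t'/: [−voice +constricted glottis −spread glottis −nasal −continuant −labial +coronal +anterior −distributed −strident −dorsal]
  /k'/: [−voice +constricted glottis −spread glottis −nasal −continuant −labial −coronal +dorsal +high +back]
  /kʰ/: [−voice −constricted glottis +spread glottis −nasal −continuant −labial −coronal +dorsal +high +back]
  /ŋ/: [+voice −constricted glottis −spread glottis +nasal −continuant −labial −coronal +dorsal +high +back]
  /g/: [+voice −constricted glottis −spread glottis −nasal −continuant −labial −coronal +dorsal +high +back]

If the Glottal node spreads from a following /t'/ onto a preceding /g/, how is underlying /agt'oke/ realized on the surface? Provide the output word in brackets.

The Glottal node dominates the terminals [voice], [constricted glottis].
After delinking /g/'s Glottal and linking /t'/'s, the affected terminals become [−voice], [+constricted glottis]; [spread glottis], [nasal], [continuant], … (outside Glottal) are retained from /g/.
Among the inventory, only /k'/ has exactly this specification, giving the surface form [ak't'oke].

[ak't'oke]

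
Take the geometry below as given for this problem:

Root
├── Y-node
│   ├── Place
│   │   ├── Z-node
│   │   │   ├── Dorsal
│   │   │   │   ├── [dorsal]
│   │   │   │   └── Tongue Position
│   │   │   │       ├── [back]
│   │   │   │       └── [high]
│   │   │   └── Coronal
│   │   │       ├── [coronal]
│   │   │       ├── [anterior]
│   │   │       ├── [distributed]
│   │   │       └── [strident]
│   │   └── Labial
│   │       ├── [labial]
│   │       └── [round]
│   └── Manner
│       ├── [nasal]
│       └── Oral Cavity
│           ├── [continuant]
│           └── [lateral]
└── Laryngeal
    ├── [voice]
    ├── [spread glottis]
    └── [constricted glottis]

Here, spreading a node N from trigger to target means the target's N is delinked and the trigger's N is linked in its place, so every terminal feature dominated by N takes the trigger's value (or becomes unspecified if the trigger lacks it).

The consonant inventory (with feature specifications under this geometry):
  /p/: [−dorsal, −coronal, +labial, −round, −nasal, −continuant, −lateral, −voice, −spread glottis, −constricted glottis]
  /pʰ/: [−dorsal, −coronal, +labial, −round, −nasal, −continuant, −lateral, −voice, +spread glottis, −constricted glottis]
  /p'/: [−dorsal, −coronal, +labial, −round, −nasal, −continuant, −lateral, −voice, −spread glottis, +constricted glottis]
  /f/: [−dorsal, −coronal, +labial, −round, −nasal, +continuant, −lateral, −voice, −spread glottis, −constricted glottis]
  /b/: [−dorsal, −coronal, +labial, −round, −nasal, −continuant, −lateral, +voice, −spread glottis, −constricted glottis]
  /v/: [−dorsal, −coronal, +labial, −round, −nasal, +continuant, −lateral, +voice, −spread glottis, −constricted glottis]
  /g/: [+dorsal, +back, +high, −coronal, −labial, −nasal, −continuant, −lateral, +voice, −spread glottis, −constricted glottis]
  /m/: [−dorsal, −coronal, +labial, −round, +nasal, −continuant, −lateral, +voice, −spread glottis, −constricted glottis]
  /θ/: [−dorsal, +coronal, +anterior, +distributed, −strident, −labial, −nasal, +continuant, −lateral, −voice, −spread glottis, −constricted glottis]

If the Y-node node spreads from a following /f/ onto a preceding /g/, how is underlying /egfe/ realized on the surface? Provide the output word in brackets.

[evfe]

The Y-node node dominates the terminals [dorsal], [back], [high], [coronal], [anterior], [distributed], [strident], [labial], [round], [nasal], [continuant], [lateral].
After delinking /g/'s Y-node and linking /f/'s, the affected terminals become [−dorsal], [−coronal], [+labial], [−round], [−nasal], [+continuant], [−lateral]; [voice], [spread glottis], [constricted glottis] (outside Y-node) are retained from /g/.
The resulting bundle matches /v/ in the inventory; substituting it for /g/ gives [evfe].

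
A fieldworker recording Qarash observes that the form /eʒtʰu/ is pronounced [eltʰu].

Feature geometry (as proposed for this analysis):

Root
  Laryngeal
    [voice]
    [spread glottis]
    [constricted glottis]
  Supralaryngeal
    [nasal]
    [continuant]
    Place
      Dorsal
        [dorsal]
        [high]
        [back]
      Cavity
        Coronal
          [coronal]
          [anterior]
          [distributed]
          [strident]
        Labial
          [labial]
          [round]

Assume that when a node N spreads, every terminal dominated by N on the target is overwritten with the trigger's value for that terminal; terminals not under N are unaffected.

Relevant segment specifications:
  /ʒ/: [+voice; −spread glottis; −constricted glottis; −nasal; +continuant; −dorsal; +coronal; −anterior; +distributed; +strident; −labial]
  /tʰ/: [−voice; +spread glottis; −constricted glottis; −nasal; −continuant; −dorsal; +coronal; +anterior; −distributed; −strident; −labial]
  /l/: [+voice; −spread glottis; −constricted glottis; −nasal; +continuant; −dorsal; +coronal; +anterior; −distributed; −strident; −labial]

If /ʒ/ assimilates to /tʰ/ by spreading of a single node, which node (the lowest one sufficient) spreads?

Feature comparison: [anterior], [distributed], [strident] differ between /ʒ/ and [l]; the remaining terminals match.
Tracing each changed feature up the tree, the paths first meet at Coronal; any lower node misses at least one of them.
If Coronal spreads, every terminal under it takes /tʰ/'s value, producing [l] as observed.
Features on which the two segments disagree outside Coronal, such as [continuant], [voice], are unchanged — nothing dominating them spread, and Coronal is the minimal sufficient constituent.

Coronal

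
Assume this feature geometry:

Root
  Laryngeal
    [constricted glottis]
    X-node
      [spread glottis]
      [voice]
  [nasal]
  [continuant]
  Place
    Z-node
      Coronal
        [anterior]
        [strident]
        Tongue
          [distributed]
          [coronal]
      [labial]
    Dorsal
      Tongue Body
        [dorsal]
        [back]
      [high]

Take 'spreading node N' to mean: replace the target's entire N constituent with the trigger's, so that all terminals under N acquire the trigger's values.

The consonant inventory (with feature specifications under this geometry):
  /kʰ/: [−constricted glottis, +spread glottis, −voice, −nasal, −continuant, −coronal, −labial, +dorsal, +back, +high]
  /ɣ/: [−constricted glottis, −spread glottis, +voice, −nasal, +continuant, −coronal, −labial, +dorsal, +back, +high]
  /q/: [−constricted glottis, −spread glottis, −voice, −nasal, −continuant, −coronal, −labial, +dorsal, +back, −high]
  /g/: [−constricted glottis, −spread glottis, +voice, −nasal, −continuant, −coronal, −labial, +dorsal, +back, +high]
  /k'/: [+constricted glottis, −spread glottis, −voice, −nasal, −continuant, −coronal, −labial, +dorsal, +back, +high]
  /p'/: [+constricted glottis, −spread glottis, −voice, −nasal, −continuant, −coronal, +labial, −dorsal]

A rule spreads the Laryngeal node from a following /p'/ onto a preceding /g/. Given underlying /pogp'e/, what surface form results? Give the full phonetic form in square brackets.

The Laryngeal node dominates the terminals [constricted glottis], [spread glottis], [voice].
Spreading Laryngeal from /p'/ onto /g/ replaces those values with /p'/'s: [+constricted glottis], [−spread glottis], [−voice]. Features outside Laryngeal ([nasal], [continuant], [coronal], …) stay as in /g/.
The resulting bundle matches /k'/ in the inventory; substituting it for /g/ gives [pok'p'e].

[pok'p'e]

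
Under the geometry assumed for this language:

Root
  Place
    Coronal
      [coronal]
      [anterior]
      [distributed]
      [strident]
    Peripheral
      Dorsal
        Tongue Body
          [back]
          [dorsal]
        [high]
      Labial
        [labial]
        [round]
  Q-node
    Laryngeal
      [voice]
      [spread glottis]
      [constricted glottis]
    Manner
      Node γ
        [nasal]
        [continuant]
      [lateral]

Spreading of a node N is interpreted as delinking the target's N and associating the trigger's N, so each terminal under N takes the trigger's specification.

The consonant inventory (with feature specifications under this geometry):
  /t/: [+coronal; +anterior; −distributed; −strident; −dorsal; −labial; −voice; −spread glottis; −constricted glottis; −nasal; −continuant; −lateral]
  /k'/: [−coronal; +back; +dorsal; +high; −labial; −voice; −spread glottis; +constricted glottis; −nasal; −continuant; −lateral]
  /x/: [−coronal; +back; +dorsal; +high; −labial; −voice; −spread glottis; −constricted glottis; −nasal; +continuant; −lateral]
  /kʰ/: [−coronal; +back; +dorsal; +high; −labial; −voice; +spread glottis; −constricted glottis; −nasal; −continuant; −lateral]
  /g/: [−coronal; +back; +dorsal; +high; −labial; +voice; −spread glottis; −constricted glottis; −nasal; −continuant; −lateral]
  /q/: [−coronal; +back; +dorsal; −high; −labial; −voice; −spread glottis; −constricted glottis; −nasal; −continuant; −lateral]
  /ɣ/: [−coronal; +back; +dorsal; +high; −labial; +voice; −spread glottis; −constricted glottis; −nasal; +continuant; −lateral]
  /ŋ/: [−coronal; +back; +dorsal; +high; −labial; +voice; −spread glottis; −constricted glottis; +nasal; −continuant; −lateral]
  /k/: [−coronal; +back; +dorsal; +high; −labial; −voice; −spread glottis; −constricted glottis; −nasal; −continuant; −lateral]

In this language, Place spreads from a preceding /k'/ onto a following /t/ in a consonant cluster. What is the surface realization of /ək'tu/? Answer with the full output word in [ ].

[ək'ku]

The Place node dominates the terminals [coronal], [anterior], [distributed], [strident], [back], [dorsal], [high], [labial], [round].
The target acquires /k'/'s values for everything under Place — [−coronal], [+back], [+dorsal], [+high], [−labial] — while keeping its own [voice], [spread glottis], [constricted glottis], ….
The resulting bundle matches /k/ in the inventory; substituting it for /t/ gives [ək'ku].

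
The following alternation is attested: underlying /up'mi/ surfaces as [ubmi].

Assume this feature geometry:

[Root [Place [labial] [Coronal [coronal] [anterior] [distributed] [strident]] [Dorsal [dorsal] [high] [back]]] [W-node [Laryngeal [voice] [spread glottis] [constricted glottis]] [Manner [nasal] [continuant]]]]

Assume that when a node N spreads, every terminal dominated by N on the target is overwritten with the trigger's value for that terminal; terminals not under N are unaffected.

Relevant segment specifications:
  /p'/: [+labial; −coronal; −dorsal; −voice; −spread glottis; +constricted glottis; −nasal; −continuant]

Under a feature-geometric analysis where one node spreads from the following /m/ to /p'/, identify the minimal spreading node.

Laryngeal

The alternation /p'/ → [b] changes [voice], [constricted glottis] and nothing else.
In this geometry the lowest node dominating all of them is Laryngeal: every daughter of Laryngeal dominates only a proper subset, so no lower node suffices.
If Laryngeal spreads, every terminal under it takes /m/'s value, producing [b] as observed.
[nasal] — on which /m/ differs from /p'/ — is unchanged, so neither W-node nor anything higher can have spread; the constituent is no larger than Laryngeal.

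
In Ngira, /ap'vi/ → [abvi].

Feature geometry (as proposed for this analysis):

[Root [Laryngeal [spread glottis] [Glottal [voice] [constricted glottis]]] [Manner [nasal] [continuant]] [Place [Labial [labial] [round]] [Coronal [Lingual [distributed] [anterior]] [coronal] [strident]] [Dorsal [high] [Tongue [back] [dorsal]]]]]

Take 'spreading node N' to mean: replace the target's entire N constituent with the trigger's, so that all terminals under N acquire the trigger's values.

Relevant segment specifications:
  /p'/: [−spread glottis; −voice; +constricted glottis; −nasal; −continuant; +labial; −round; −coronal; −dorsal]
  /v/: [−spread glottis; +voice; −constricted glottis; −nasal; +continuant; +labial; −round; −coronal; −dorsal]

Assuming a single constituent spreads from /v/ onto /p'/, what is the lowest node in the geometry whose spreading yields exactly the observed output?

The alternation /p'/ → [b] changes [voice], [constricted glottis] and nothing else.
In this geometry the lowest node dominating all of them is Glottal: every daughter of Glottal dominates only a proper subset, so no lower node suffices.
Delinking /p'/'s Glottal and associating /v/'s Glottal gives precisely the feature bundle of [b].
[continuant] stays as in /p'/ although /v/ differs there, so no node dominating it spread; among the remaining candidates Glottal is the lowest that derives the output.

Glottal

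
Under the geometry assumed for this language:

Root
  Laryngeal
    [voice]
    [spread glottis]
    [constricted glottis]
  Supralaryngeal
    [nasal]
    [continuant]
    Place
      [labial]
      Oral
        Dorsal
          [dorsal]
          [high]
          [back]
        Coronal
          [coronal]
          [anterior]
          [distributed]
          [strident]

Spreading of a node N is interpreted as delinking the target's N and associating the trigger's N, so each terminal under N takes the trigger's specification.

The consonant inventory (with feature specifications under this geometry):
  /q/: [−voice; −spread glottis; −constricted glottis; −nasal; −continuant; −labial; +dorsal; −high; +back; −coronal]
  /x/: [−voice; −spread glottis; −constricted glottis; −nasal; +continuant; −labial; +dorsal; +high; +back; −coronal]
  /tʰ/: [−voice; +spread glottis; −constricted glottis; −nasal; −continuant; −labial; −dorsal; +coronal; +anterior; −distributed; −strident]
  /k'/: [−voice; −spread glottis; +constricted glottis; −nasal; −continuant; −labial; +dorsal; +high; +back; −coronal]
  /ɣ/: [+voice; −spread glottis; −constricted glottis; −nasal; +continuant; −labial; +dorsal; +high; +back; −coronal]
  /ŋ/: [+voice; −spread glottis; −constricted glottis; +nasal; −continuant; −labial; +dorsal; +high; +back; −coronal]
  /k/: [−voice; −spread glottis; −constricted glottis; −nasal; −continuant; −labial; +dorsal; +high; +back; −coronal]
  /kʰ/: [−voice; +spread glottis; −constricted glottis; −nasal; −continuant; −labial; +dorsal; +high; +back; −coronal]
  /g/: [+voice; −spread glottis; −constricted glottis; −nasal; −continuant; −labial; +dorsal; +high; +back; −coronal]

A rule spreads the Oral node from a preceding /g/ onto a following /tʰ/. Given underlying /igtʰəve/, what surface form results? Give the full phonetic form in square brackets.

[igkʰəve]

The Oral node dominates the terminals [dorsal], [high], [back], [coronal], [anterior], [distributed], [strident].
Spreading Oral from /g/ onto /tʰ/ replaces those values with /g/'s: [+dorsal], [+high], [+back], [−coronal]. Features outside Oral ([voice], [spread glottis], [constricted glottis], …) stay as in /tʰ/.
Among the inventory, only /kʰ/ has exactly this specification, giving the surface form [igkʰəve].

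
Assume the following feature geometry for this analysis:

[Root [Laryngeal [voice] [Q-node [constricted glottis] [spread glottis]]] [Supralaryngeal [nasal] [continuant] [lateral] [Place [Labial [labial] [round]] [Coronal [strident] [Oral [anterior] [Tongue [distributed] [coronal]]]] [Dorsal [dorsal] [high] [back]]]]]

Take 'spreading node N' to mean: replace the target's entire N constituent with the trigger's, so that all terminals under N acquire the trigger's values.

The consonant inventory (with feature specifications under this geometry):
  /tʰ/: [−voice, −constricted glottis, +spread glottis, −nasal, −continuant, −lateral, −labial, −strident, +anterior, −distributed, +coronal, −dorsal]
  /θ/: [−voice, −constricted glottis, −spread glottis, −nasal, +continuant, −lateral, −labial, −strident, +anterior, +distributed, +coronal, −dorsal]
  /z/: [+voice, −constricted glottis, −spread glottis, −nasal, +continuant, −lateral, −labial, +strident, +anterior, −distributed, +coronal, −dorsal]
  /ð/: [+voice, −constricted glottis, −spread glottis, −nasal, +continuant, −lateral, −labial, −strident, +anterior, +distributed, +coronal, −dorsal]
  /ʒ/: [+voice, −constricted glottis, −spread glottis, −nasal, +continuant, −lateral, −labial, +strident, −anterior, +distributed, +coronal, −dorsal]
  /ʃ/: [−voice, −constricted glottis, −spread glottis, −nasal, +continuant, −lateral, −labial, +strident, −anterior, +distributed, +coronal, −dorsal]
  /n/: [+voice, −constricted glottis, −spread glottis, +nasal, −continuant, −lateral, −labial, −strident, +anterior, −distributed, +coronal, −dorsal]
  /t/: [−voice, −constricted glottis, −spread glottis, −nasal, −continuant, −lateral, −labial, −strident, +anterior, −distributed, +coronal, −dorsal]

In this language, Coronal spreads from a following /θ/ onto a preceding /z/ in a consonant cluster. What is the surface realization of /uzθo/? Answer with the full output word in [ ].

[uðθo]

Coronal immediately or transitively dominates [strident], [anterior], [distributed], [coronal].
After delinking /z/'s Coronal and linking /θ/'s, the affected terminals become [−strident], [+anterior], [+distributed], [+coronal]; [voice], [constricted glottis], [spread glottis], … (outside Coronal) are retained from /z/.
Among the inventory, only /ð/ has exactly this specification, giving the surface form [uðθo].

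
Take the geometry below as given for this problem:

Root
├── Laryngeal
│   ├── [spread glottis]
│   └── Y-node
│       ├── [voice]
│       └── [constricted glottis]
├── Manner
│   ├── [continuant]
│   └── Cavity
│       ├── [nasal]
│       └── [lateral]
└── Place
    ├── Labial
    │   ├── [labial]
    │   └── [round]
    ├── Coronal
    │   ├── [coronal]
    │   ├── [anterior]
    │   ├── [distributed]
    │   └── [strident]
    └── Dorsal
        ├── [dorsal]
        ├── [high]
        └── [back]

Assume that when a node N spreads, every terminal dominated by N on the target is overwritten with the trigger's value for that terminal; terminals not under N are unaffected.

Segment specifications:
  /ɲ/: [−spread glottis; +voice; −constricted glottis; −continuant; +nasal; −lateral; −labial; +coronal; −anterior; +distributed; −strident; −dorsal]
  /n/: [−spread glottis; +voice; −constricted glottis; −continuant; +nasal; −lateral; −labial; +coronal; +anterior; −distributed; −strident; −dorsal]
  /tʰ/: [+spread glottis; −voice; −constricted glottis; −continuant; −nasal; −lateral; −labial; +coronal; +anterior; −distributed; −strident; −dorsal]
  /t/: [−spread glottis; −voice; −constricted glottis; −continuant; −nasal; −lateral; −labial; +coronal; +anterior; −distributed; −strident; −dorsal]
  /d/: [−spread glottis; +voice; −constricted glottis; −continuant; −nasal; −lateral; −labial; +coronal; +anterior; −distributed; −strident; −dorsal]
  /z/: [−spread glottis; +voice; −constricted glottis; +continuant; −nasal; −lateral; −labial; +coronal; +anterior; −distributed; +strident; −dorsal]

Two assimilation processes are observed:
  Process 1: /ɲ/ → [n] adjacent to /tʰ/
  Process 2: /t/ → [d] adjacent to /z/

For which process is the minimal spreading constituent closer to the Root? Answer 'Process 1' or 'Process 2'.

In Process 1, [anterior], [distributed] change, so the minimal spreading node is Coronal at depth 2.
Process 2 alters [voice]; the lowest dominating node is [voice] (depth 3 from Root).
Coronal is closer to Root than [voice], so Process 1 spreads the higher node.

Process 1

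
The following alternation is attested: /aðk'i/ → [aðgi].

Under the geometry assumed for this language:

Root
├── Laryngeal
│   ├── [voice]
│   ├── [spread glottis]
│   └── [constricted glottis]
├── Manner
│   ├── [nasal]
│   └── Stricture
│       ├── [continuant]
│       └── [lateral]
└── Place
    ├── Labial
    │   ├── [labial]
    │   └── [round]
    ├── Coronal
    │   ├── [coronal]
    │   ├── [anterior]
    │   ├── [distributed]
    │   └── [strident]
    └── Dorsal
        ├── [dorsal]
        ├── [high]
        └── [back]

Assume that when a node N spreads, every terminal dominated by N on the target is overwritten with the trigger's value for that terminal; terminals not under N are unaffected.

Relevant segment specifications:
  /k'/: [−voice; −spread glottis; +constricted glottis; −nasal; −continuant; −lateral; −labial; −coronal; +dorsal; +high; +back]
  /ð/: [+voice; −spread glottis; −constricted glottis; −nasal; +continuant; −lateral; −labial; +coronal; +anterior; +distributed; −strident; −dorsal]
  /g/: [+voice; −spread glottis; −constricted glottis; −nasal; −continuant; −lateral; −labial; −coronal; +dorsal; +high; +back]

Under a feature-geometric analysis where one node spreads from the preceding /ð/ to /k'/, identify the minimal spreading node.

Laryngeal

The alternation /k'/ → [g] changes [voice], [constricted glottis] and nothing else.
These terminals are all dominated by Laryngeal, and no proper subconstituent of Laryngeal covers them all; Laryngeal is their lowest common ancestor.
Spreading Laryngeal from /ð/ overwrites each of those terminals with /ð/'s values, yielding exactly [g].
Since [dorsal], [continuant] are preserved even though /ð/ disagrees there, no node above Laryngeal spread.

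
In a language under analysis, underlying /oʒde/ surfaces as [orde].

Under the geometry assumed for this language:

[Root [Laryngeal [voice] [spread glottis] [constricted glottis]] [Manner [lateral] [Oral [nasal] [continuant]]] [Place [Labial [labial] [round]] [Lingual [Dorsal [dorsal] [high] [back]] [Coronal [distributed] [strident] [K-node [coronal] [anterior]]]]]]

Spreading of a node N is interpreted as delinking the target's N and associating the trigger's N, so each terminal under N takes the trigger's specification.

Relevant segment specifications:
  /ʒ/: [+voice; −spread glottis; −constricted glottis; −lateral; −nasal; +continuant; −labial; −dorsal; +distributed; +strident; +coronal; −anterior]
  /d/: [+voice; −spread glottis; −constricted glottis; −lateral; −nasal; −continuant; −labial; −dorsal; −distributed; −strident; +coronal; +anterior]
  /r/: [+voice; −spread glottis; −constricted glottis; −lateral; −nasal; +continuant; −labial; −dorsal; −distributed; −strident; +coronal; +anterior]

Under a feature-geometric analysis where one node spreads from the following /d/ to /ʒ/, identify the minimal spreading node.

The alternation /ʒ/ → [r] changes [anterior], [distributed], [strident] and nothing else.
These terminals are all dominated by Coronal, and no proper subconstituent of Coronal covers them all; Coronal is their lowest common ancestor.
If Coronal spreads, every terminal under it takes /d/'s value, producing [r] as observed.
[continuant], a feature on which the two segments disagree outside Coronal, is unchanged — nothing dominating it spread, and Coronal is the minimal sufficient constituent.

Coronal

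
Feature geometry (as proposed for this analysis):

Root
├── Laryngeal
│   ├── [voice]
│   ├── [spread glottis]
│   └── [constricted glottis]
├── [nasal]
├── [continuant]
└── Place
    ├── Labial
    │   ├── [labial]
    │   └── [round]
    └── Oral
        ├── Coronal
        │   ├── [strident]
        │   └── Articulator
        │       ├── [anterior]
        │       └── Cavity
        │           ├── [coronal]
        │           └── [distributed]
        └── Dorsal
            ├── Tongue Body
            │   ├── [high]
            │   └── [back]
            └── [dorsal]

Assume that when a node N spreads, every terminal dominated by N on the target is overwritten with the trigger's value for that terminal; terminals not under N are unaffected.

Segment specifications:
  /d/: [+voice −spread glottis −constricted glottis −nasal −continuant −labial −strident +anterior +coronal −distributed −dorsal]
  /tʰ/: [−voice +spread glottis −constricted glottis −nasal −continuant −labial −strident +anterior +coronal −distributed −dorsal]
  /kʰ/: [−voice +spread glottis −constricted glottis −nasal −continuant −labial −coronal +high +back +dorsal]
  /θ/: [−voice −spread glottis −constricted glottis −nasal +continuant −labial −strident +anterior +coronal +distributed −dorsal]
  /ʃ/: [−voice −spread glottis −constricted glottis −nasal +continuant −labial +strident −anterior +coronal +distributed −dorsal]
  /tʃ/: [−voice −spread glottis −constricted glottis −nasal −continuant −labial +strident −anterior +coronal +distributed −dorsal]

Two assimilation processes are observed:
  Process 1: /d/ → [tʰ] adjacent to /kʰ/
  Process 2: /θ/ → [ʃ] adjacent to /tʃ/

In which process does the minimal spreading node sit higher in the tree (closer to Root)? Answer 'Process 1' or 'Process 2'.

Process 1

Process 1: the features that change are [voice], [spread glottis]; the minimal node is Laryngeal (depth 1).
Process 2 alters [anterior], [strident]; the lowest common ancestor is Coronal (depth 3 from Root).
Laryngeal (depth 1) sits above Coronal (depth 3), making Process 1 the one with the higher spreading node.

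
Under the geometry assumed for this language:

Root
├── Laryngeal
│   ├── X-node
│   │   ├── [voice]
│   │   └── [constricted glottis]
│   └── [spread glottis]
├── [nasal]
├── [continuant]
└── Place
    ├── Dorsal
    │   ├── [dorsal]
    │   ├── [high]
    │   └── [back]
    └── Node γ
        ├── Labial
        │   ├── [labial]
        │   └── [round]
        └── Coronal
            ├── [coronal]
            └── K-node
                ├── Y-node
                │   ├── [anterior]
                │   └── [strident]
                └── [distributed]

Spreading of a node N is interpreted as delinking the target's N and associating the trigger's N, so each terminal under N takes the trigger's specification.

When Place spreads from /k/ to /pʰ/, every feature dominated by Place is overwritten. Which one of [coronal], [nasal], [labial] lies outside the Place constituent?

Under this geometry, Place contains [dorsal], [high], [back], [labial], [round], [coronal], [anterior], [strident], [distributed].
Of the listed options, [labial], [coronal] are among these and would be overwritten by spreading Place.
[nasal] is not within the Place subtree (it hangs from Root), so /pʰ/'s [nasal] value survives.

[nasal]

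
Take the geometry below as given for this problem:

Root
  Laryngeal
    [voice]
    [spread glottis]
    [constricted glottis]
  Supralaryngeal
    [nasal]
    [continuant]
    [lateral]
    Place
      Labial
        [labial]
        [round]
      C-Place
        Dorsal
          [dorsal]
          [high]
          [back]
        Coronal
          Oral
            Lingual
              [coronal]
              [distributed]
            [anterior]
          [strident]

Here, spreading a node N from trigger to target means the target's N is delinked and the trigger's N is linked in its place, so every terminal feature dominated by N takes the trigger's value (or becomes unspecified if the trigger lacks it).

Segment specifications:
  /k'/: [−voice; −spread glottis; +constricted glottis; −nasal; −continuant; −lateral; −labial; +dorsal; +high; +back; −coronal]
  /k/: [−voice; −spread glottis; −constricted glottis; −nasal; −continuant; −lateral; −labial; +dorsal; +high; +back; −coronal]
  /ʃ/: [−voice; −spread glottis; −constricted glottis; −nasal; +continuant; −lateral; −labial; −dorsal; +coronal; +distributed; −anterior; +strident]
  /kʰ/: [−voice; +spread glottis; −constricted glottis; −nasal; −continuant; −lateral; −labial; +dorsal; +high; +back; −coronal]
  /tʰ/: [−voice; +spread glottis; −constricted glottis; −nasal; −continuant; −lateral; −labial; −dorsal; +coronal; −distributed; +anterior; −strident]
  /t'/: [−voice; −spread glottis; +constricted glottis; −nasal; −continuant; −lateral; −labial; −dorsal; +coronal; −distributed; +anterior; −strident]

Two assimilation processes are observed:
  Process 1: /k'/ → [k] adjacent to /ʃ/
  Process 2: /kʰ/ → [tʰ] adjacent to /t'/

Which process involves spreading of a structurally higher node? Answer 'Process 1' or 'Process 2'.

Process 1

In Process 1, [constricted glottis] changes, so the minimal spreading node is [constricted glottis] at depth 2.
Process 2: the features that change are [coronal], [anterior], [distributed], [strident], [dorsal], [high], [back]; the minimal node is C-Place (depth 3).
Depth 2 < depth 3; Process 1 involves the structurally higher constituent [constricted glottis].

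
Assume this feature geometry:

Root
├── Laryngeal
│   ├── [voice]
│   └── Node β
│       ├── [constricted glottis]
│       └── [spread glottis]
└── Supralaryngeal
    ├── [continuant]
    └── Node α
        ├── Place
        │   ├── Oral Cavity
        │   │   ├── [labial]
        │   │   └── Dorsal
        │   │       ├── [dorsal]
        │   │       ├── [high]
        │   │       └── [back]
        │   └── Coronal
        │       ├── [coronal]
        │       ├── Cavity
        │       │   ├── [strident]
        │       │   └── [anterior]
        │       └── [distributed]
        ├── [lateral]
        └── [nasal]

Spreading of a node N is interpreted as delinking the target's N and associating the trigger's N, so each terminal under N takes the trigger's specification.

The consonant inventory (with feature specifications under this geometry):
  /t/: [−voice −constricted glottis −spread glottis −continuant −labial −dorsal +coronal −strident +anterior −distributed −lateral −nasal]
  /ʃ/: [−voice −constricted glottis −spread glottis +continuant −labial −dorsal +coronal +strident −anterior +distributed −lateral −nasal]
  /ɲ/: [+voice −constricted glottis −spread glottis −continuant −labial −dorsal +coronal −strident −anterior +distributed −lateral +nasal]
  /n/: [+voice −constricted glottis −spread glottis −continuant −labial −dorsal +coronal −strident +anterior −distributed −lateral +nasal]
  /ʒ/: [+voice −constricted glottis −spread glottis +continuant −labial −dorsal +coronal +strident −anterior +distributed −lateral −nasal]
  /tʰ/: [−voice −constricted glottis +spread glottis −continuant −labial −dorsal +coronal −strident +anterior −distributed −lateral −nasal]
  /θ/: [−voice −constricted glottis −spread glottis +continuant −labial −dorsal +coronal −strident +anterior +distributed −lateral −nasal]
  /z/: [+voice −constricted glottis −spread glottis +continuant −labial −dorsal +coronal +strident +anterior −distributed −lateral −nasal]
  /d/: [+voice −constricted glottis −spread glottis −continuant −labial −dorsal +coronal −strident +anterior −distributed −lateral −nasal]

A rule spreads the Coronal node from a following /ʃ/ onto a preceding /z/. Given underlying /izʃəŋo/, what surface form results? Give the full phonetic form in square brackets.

Coronal immediately or transitively dominates [coronal], [strident], [anterior], [distributed].
Spreading Coronal from /ʃ/ onto /z/ replaces those values with /ʃ/'s: [+coronal], [+strident], [−anterior], [+distributed]. Features outside Coronal ([voice], [constricted glottis], [spread glottis], …) stay as in /z/.
Among the inventory, only /ʒ/ has exactly this specification, giving the surface form [iʒʃəŋo].

[iʒʃəŋo]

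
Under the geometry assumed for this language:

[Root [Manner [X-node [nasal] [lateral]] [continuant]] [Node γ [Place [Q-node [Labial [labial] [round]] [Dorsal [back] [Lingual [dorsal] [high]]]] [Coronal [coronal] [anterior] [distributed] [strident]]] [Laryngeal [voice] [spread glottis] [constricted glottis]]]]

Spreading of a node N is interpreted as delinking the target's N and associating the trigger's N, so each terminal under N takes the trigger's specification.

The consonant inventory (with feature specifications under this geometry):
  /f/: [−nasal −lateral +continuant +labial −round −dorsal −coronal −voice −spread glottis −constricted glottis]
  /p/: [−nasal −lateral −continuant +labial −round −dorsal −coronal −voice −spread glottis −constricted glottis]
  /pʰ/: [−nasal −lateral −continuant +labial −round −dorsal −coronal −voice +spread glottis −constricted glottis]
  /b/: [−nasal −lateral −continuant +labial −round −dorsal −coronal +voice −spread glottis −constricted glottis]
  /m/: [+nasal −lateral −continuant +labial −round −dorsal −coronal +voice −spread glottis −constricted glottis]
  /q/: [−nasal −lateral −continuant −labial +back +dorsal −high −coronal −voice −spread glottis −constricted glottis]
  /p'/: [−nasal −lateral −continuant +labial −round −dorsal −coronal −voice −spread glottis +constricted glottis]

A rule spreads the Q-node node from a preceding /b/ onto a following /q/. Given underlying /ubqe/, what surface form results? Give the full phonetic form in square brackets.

[ubpe]

Terminals under Q-node in this geometry: [labial], [round], [back], [dorsal], [high].
The target acquires /b/'s values for everything under Q-node — [+labial], [−round], [−dorsal] — while keeping its own [nasal], [lateral], [continuant], ….
Among the inventory, only /p/ has exactly this specification, giving the surface form [ubpe].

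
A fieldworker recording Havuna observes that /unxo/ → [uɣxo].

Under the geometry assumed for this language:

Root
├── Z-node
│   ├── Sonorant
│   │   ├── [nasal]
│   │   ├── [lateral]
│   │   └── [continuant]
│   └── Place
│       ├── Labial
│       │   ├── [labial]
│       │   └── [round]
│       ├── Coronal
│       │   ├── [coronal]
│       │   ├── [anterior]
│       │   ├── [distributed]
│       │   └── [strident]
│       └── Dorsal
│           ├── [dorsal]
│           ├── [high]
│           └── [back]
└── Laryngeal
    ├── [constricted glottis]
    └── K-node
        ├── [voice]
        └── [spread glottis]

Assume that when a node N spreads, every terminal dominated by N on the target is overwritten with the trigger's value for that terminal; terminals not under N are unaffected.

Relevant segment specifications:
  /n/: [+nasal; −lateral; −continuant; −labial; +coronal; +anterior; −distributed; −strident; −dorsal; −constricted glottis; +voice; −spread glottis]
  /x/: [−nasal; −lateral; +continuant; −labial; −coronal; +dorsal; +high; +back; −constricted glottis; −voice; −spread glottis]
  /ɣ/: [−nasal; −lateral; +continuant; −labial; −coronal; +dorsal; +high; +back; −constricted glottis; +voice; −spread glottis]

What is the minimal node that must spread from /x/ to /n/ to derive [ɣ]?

/n/ and [ɣ] differ in [nasal], [continuant], [coronal], [anterior], [distributed], [strident], [dorsal], [high], [back]; every other specified feature is identical.
The smallest constituent containing every changed terminal is Z-node — each of its daughters lacks at least one of the affected features.
Spreading Z-node from /x/ overwrites each of those terminals with /x/'s values, yielding exactly [ɣ].
Had Root spread, [voice] would have taken /x/'s value; it stays as in /n/, confirming the spreading constituent is exactly Z-node.

Z-node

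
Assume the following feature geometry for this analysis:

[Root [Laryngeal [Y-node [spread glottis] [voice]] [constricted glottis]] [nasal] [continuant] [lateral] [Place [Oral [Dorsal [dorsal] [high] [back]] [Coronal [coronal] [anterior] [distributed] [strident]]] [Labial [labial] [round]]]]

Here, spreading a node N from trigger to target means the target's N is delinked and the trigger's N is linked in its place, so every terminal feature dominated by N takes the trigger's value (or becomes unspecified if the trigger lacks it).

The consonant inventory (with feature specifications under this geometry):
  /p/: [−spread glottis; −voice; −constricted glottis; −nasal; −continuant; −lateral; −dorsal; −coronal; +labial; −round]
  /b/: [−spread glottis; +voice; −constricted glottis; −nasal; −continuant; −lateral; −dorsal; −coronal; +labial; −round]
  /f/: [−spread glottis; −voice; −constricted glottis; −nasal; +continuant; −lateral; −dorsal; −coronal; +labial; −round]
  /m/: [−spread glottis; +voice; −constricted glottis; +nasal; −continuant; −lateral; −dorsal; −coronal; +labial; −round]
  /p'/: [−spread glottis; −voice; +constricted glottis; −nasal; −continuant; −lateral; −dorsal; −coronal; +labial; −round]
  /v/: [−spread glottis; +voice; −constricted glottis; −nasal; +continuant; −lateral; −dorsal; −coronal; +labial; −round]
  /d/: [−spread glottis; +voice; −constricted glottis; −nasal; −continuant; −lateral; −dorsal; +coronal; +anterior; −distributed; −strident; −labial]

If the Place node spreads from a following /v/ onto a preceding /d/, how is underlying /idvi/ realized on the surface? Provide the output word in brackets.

The Place node dominates the terminals [dorsal], [high], [back], [coronal], [anterior], [distributed], [strident], [labial], [round].
After delinking /d/'s Place and linking /v/'s, the affected terminals become [−dorsal], [−coronal], [+labial], [−round]; [spread glottis], [voice], [constricted glottis], … (outside Place) are retained from /d/.
Among the inventory, only /b/ has exactly this specification, giving the surface form [ibvi].

[ibvi]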